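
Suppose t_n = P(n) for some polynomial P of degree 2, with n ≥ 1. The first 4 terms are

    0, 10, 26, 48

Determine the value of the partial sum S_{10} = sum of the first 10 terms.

1st diffs: 10, 16, 22.
2nd diffs: 6, 6 (constant).
So t_n = 3n^2 + n - 4.
Continuing: …, 76, 110, 150, 196, …, t_{10} = 306.
Summing n = 1..10 (10 terms) gives 1170.

1170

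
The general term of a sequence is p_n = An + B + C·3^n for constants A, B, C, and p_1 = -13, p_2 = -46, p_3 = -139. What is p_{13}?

-7971649

Plug in n = 1, 2, 3: A + B + 3C = -13; 2A + B + 9C = -46; 3A + B + 27C = -139.
Subtracting the first from the second: A + 6C = -33.
Subtracting the second from the third: A + 18C = -93.
Solving: C = -5, A = -3, then B = 5.
Therefore p_{13} = -39 + 5 + (-5)·1594323 = -7971649.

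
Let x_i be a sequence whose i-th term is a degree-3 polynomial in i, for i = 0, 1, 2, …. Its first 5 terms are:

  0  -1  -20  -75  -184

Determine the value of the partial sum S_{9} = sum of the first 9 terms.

-3816

1st diffs: -1, -19, -55, -109.
2nd diffs: -18, -36, -54.
3rd diffs: -18, -18 (constant).
So x_i = -3i^3 + 2i.
Continuing: -365, -636, -1015, -1520.
Summing i = 0..8 (9 terms) gives -3816.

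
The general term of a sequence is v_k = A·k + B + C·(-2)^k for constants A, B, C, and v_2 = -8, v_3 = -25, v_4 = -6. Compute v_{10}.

972

The three given values yield: 2A + B + 4C = -8; 3A + B - 8C = -25; 4A + B + 16C = -6.
Subtracting the first from the second: A - 12C = -17.
Subtracting the second from the third: A + 24C = 19.
Solving: C = 1, A = -5, then B = -2.
Therefore v_{10} = -50 + (-2) + 1·1024 = 972.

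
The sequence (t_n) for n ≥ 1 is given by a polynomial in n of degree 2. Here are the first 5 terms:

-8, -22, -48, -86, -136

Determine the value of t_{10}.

-566

1st diffs: -14, -26, -38, -50.
2nd diffs: -12, -12, -12 (constant).
Newton forward-difference form: t_n = -8 + (-14)·C(n-1,1) + (-12)·C(n-1,2).
At n = 10: n-1 = 9, so t_{10} = -8 - 126 - 432 = -566.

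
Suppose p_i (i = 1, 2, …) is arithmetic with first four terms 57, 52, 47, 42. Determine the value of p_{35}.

Common difference d = -5.
p_i = 57 + (i - 1)·(-5).
p_{35} = 57 + 34·(-5) = -113.

-113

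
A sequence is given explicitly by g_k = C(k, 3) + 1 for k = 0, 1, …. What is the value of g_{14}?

C(14, 3) = 364, so g_{14} = 365.

365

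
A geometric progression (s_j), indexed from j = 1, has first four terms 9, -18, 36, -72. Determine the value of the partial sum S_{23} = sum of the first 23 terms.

25165827

Common ratio r = -2.
s_j = 9·(-2)^(j-1).
S = 9·((-2)^23 - 1)/(-2 - 1) = 9·(-8388608 - 1)/(-3) = 25165827.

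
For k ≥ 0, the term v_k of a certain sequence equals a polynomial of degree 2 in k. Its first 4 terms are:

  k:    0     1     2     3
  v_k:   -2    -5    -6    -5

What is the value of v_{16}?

1st diffs: -3, -1, 1.
2nd diffs: 2, 2 (constant).
Newton forward-difference form: v_k = -2 + (-3)·C(k,1) + 2·C(k,2).
At k = 16: k = 16, so v_{16} = -2 - 48 + 240 = 190.

190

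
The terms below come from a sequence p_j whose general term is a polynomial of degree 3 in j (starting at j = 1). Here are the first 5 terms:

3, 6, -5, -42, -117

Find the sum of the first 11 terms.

1st diffs: 3, -11, -37, -75.
2nd diffs: -14, -26, -38.
3rd diffs: -12, -12 (constant).
Newton forward-difference form: p_j = 3 + 3·C(j-1,1) + (-14)·C(j-1,2) + (-12)·C(j-1,3).
Continuing: …, -242, -429, -690, -1037, …, p_{11} = -2037.
Summing j = 1..11 (11 terms) gives -6072.

-6072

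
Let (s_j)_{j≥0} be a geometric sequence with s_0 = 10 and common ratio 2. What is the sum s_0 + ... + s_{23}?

167772150

s_j = 10·2^(j-0).
S = 10·(2^24 - 1)/(2 - 1) = 10·(16777216 - 1)/(1) = 167772150.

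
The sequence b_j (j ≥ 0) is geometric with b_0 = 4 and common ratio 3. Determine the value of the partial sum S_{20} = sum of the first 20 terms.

b_j = 4·3^(j-0).
S = 4·(3^20 - 1)/(3 - 1) = 4·(3486784401 - 1)/(2) = 6973568800.

6973568800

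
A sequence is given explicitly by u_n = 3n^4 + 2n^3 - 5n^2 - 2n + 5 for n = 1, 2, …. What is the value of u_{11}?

45963

u_{11} = 3·11^4 + 2·11^3 - 5·11^2 - 2·11 + 5 = 45963.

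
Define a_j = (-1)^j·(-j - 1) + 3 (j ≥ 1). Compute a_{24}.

(-1)^24 = 1; -j - 1 at j=24 is -25; so a_{24} = -22.

-22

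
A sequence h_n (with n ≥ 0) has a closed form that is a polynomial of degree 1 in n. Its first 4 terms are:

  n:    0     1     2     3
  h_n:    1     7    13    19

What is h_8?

49

1st diffs: 6, 6, 6 (constant).
So h_n = 6n + 1.
Evaluating at n = 8 gives h_8 = 49.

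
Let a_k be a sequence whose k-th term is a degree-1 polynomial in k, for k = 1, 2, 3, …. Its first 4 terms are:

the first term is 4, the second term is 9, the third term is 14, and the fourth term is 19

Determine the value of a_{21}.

104

1st diffs: 5, 5, 5 (constant).
So a_k = 5k - 1.
Evaluating at k = 21 gives a_{21} = 104.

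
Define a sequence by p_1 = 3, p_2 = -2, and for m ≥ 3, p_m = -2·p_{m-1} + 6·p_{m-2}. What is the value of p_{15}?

96080512

Iterate the recurrence:
p_3 = 22;  p_4 = -56;  p_5 = 244;  …;  p_{12} = -1982336;  p_{13} = 7229248;  p_{14} = -26352512;  p_{15} = 96080512.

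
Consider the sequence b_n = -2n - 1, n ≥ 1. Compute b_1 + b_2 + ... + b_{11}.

-143

Over n = 1..11: Σn = 66.
Total = (-2)·66 + (-1)·11 = -143.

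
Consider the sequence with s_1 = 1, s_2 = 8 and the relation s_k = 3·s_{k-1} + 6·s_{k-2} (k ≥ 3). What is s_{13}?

Step forward from the initial values:
s_3 = 30, s_4 = 138, s_5 = 594, …, s_{10} = 952722, s_{11} = 4165506, s_{12} = 18212850, s_{13} = 79631586.

79631586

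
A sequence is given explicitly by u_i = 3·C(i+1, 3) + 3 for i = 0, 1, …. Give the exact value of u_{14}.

1368

C(15, 3) = 455, so u_{14} = 1368.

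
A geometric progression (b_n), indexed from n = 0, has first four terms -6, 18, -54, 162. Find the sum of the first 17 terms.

-193710246

Common ratio r = -3.
b_n = (-6)·(-3)^(n-0).
S = (-6)·((-3)^17 - 1)/(-3 - 1) = (-6)·(-129140163 - 1)/(-4) = -193710246.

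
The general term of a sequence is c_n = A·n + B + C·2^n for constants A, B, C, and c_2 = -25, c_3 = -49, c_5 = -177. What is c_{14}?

Plug in n = 2, 3, 5: 2A + B + 4C = -25; 3A + B + 8C = -49; 5A + B + 32C = -177.
Subtracting the first from the second: A + 4C = -24.
Subtracting the second from the third: 2A + 24C = -128.
Solving: C = -5, A = -4, then B = 3.
Hence c_{14} = -4·14 + 3 + (-5)·16384 = -81973.

-81973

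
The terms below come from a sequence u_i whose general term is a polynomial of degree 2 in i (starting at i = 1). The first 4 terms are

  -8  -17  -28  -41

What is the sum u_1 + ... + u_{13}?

-1378

1st diffs: -9, -11, -13.
2nd diffs: -2, -2 (constant).
So u_i = -i^2 - 6i - 1.
Continuing: …, -56, -73, -92, -113, …, u_{13} = -248.
Summing i = 1..13 (13 terms) gives -1378.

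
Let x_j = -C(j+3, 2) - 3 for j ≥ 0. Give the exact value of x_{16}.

-174

C(19, 2) = 171, so x_{16} = -174.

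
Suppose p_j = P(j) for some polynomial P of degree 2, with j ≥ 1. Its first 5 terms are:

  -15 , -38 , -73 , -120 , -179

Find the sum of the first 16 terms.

-9720

1st diffs: -23, -35, -47, -59.
2nd diffs: -12, -12, -12 (constant).
Newton forward-difference form: p_j = -15 + (-23)·C(j-1,1) + (-12)·C(j-1,2).
Continuing: …, -250, -333, -428, -535, …, p_{16} = -1620.
Summing j = 1..16 (16 terms) gives -9720.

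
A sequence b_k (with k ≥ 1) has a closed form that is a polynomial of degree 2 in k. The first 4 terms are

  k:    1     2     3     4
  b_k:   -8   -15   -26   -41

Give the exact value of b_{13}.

1st diffs: -7, -11, -15.
2nd diffs: -4, -4 (constant).
Newton forward-difference form: b_k = -8 + (-7)·C(k-1,1) + (-4)·C(k-1,2).
At k = 13: k-1 = 12, so b_{13} = -8 - 84 - 264 = -356.

-356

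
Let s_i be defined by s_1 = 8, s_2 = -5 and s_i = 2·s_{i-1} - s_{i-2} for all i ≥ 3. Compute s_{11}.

Iterate the recurrence:
s_3 = -18  s_4 = -31  s_5 = -44  s_6 = -57  s_7 = -70  s_8 = -83  s_9 = -96  s_{10} = -109  s_{11} = -122.
(Characteristic roots are 1 and 1.)

-122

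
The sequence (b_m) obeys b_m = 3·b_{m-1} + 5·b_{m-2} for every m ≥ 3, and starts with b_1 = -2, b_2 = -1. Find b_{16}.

-1366485164

Iterate the recurrence:
b_3 = -13;  b_4 = -44;  b_5 = -197;  …;  b_{13} = -18542162;  b_{14} = -77739481;  b_{15} = -325929253;  b_{16} = -1366485164.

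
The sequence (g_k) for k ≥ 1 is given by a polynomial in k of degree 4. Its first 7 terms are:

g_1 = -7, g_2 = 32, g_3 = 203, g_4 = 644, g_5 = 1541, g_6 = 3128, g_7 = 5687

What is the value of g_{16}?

1st diffs: 39, 171, 441, 897, 1587, 2559.
2nd diffs: 132, 270, 456, 690, 972.
3rd diffs: 138, 186, 234, 282.
4th diffs: 48, 48, 48 (constant).
Newton forward-difference form: g_k = -7 + 39·C(k-1,1) + 132·C(k-1,2) + 138·C(k-1,3) + 48·C(k-1,4).
At k = 16: k-1 = 15, so g_{16} = -7 + 585 + 13860 + 62790 + 65520 = 142748.

142748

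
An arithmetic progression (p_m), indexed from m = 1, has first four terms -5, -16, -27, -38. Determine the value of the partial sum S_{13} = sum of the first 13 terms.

Common difference d = -11.
p_m = -5 + (m - 1)·(-11).
p_{13} = -137; S = 13·(-5 + (-137))/2 = -923.

-923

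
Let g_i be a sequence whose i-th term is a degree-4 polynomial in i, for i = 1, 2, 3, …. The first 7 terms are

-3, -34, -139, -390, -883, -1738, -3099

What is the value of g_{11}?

-17323

1st diffs: -31, -105, -251, -493, -855, -1361.
2nd diffs: -74, -146, -242, -362, -506.
3rd diffs: -72, -96, -120, -144.
4th diffs: -24, -24, -24 (constant).
So g_i = -i^4 - 2i^3 - 2i + 2.
Evaluating at i = 11 gives g_{11} = -17323.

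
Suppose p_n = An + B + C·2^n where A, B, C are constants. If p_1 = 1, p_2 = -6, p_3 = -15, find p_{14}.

-16446

Plug in n = 1, 2, 3: A + B + 2C = 1; 2A + B + 4C = -6; 3A + B + 8C = -15.
Subtracting the first from the second: A + 2C = -7.
Subtracting the second from the third: A + 4C = -9.
Solving: C = -1, A = -5, then B = 8.
So p_n = -5·n + 8 + (-1)·2^n; at n=14 this is -16446.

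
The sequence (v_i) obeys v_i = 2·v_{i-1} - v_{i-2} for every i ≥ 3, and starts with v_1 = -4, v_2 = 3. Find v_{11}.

v_3 = 10  v_4 = 17  v_5 = 24  v_6 = 31  v_7 = 38  v_8 = 45  v_9 = 52  v_{10} = 59  v_{11} = 66.
(Characteristic roots are 1 and 1.)

66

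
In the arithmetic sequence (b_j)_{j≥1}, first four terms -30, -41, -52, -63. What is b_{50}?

-569

Common difference d = -11.
b_j = -30 + (j - 1)·(-11).
b_{50} = -30 + 49·(-11) = -569.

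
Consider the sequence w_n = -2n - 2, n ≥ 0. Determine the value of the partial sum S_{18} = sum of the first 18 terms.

-342

Over n = 0..17: Σn = 153.
Total = (-2)·153 + (-2)·18 = -342.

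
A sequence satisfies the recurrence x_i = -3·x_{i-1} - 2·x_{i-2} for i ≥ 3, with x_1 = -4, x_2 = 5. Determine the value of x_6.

35

Compute successive terms:
x_3 = -7, x_4 = 11, x_5 = -19, x_6 = 35.
(Characteristic roots are -1 and -2.)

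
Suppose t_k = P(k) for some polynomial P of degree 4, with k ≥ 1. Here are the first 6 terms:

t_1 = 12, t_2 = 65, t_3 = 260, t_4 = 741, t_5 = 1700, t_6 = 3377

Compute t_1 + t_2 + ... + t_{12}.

144178

1st diffs: 53, 195, 481, 959, 1677.
2nd diffs: 142, 286, 478, 718.
3rd diffs: 144, 192, 240.
4th diffs: 48, 48 (constant).
Newton forward-difference form: t_k = 12 + 53·C(k-1,1) + 142·C(k-1,2) + 144·C(k-1,3) + 48·C(k-1,4).
Continuing: …, 6060, 10085, 15836, 23745, …, t_{12} = 48005.
Summing k = 1..12 (12 terms) gives 144178.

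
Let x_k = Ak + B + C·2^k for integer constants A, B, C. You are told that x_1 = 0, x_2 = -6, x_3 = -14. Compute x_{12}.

The three given values yield: A + B + 2C = 0; 2A + B + 4C = -6; 3A + B + 8C = -14.
Subtracting the first from the second: A + 2C = -6.
Subtracting the second from the third: A + 4C = -8.
Solving: C = -1, A = -4, then B = 6.
Hence x_{12} = -4·12 + 6 + (-1)·4096 = -4138.

-4138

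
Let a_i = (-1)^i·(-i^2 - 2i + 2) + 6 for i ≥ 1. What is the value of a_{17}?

(-1)^17 = -1; -i^2 - 2i + 2 at i=17 is -321; so a_{17} = 327.

327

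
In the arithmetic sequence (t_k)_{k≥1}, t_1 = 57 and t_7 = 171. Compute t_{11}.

Common difference d = (171 - 57) / (7 - 1) = 19.
t_k = 57 + (k - 1)·19.
t_{11} = 57 + 10·19 = 247.

247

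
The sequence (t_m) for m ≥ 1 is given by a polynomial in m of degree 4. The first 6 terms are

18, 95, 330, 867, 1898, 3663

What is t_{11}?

35258

1st diffs: 77, 235, 537, 1031, 1765.
2nd diffs: 158, 302, 494, 734.
3rd diffs: 144, 192, 240.
4th diffs: 48, 48 (constant).
Newton forward-difference form: t_m = 18 + 77·C(m-1,1) + 158·C(m-1,2) + 144·C(m-1,3) + 48·C(m-1,4).
At m = 11: m-1 = 10, so t_{11} = 18 + 770 + 7110 + 17280 + 10080 = 35258.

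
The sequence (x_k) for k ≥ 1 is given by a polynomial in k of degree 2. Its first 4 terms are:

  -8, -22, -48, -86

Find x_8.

-358

1st diffs: -14, -26, -38.
2nd diffs: -12, -12 (constant).
Newton forward-difference form: x_k = -8 + (-14)·C(k-1,1) + (-12)·C(k-1,2).
At k = 8: k-1 = 7, so x_8 = -8 - 98 - 252 = -358.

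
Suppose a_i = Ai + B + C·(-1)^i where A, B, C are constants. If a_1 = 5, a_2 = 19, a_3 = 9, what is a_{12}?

39

At i = 1, 2, 3: A + B - C = 5; 2A + B + C = 19; 3A + B - C = 9.
Subtracting the first from the second: A + 2C = 14.
Subtracting the second from the third: A - 2C = -10.
Solving: C = 6, A = 2, then B = 9.
Hence a_{12} = 2·12 + 9 + 6·1 = 39.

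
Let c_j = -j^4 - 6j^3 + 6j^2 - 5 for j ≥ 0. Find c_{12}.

c_{12} = -1·12^4 - 6·12^3 + 6·12^2 - 5 = -30245.

-30245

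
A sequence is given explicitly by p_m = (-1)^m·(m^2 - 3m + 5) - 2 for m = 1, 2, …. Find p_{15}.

(-1)^15 = -1; m^2 - 3m + 5 at m=15 is 185; so p_{15} = -187.

-187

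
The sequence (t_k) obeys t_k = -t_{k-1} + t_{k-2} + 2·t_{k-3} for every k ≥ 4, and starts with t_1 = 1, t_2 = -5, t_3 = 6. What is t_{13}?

Step forward from the initial values:
t_4 = -9; t_5 = 5; t_6 = -2; t_7 = -11; t_8 = 19; t_9 = -34; t_{10} = 31; t_{11} = -27; t_{12} = -10; t_{13} = 45.

45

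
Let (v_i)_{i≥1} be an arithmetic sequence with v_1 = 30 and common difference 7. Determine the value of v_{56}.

415

v_i = 30 + (i - 1)·7.
v_{56} = 30 + 55·7 = 415.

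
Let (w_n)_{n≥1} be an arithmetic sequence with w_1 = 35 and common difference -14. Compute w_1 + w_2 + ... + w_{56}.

w_n = 35 + (n - 1)·(-14).
w_{56} = -735; S = 56·(35 + (-735))/2 = -19600.

-19600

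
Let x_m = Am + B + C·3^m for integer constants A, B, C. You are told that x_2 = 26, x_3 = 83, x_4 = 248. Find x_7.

At m = 2, 3, 4: 2A + B + 9C = 26; 3A + B + 27C = 83; 4A + B + 81C = 248.
Subtracting the first from the second: A + 18C = 57.
Subtracting the second from the third: A + 54C = 165.
Solving: C = 3, A = 3, then B = -7.
Therefore x_7 = 21 + (-7) + 3·2187 = 6575.

6575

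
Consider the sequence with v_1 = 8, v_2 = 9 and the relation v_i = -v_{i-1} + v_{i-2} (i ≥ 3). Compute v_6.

v_3 = -1;  v_4 = 10;  v_5 = -11;  v_6 = 21.

21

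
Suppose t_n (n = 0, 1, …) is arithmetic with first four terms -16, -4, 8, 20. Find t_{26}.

296

Common difference d = 12.
t_n = -16 + (n - 0)·12.
t_{26} = -16 + 26·12 = 296.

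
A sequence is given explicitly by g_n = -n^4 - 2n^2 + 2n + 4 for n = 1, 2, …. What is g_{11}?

-14857

g_{11} = -1·11^4 - 2·11^2 + 2·11 + 4 = -14857.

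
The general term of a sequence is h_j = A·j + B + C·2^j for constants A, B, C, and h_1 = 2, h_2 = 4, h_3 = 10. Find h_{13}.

The three given values yield: A + B + 2C = 2; 2A + B + 4C = 4; 3A + B + 8C = 10.
Subtracting the first from the second: A + 2C = 2.
Subtracting the second from the third: A + 4C = 6.
Solving: C = 2, A = -2, then B = 0.
So h_j = -2·j + 0 + 2·2^j; at j=13 this is 16358.

16358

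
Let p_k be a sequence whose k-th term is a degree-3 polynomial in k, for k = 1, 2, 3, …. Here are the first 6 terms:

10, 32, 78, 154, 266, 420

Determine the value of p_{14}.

1st diffs: 22, 46, 76, 112, 154.
2nd diffs: 24, 30, 36, 42.
3rd diffs: 6, 6, 6 (constant).
Newton forward-difference form: p_k = 10 + 22·C(k-1,1) + 24·C(k-1,2) + 6·C(k-1,3).
At k = 14: k-1 = 13, so p_{14} = 10 + 286 + 1872 + 1716 = 3884.

3884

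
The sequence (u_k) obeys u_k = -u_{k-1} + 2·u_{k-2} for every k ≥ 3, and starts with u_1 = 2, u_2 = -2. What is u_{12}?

-2730

Compute successive terms:
u_3 = 6;  u_4 = -10;  u_5 = 22;  u_6 = -42;  u_7 = 86;  u_8 = -170;  u_9 = 342;  u_{10} = -682;  u_{11} = 1366;  u_{12} = -2730.
(Characteristic roots are 1 and -2.)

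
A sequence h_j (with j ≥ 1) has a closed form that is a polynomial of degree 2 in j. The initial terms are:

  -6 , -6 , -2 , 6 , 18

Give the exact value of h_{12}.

1st diffs: 0, 4, 8, 12.
2nd diffs: 4, 4, 4 (constant).
Newton forward-difference form: h_j = -6 + 4·C(j-1,2).
At j = 12: j-1 = 11, so h_{12} = -6 + 220 = 214.

214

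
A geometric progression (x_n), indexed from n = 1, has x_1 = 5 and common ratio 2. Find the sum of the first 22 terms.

x_n = 5·2^(n-1).
S = 5·(2^22 - 1)/(2 - 1) = 5·(4194304 - 1)/(1) = 20971515.

20971515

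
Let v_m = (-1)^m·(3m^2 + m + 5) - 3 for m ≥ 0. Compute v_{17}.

-892

(-1)^17 = -1; 3m^2 + m + 5 at m=17 is 889; so v_{17} = -892.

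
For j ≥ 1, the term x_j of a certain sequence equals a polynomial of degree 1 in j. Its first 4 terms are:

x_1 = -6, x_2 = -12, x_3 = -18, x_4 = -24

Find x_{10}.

-60

1st diffs: -6, -6, -6 (constant).
So x_j = -6j.
Evaluating at j = 10 gives x_{10} = -60.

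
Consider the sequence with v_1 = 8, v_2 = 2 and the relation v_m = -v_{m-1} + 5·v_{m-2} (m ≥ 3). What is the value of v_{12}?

Iterate the recurrence:
v_3 = 38;  v_4 = -28;  v_5 = 218;  v_6 = -358;  v_7 = 1448;  v_8 = -3238;  v_9 = 10478;  v_{10} = -26668;  v_{11} = 79058;  v_{12} = -212398.

-212398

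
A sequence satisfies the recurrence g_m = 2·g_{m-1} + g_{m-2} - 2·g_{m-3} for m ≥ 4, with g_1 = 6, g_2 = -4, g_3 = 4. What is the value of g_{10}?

-344

Step forward from the initial values:
g_4 = -8; g_5 = -4; g_6 = -24; g_7 = -36; g_8 = -88; g_9 = -164; g_{10} = -344.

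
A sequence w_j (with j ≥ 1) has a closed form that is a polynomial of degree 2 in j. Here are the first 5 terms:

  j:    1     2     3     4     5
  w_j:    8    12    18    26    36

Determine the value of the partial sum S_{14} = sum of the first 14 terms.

1204

1st diffs: 4, 6, 8, 10.
2nd diffs: 2, 2, 2 (constant).
Newton forward-difference form: w_j = 8 + 4·C(j-1,1) + 2·C(j-1,2).
Continuing: …, 48, 62, 78, 96, …, w_{14} = 216.
Summing j = 1..14 (14 terms) gives 1204.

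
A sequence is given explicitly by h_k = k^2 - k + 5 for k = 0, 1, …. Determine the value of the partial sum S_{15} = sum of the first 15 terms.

985

Over k = 0..14: Σk = 105, Σk² = 1015.
Total = (1)·1015 + (-1)·105 + (5)·15 = 985.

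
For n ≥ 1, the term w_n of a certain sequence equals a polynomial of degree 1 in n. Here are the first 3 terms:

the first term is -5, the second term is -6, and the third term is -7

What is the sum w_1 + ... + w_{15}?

1st diffs: -1, -1 (constant).
So w_n = -n - 4.
Continuing: …, -8, -9, -10, -11, …, w_{15} = -19.
Summing n = 1..15 (15 terms) gives -180.

-180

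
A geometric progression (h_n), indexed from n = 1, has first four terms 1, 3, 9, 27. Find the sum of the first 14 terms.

Common ratio r = 3.
h_n = 1·3^(n-1).
S = 1·(3^14 - 1)/(3 - 1) = 1·(4782969 - 1)/(2) = 2391484.

2391484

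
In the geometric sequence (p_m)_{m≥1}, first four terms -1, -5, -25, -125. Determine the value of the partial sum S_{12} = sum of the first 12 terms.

-61035156

Common ratio r = 5.
p_m = (-1)·5^(m-1).
S = (-1)·(5^12 - 1)/(5 - 1) = (-1)·(244140625 - 1)/(4) = -61035156.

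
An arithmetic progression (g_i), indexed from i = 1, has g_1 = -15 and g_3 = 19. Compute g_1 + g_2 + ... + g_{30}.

6945

Common difference d = (19 - (-15)) / (3 - 1) = 17.
g_i = -15 + (i - 1)·17.
g_{30} = 478; S = 30·(-15 + 478)/2 = 6945.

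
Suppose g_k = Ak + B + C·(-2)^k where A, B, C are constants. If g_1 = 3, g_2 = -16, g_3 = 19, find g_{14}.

Write the equations: A + B - 2C = 3; 2A + B + 4C = -16; 3A + B - 8C = 19.
Subtracting the first from the second: A + 6C = -19.
Subtracting the second from the third: A - 12C = 35.
Solving: C = -3, A = -1, then B = -2.
Hence g_{14} = -1·14 + (-2) + (-3)·16384 = -49168.

-49168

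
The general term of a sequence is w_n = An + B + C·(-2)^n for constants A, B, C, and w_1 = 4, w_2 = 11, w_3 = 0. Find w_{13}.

-8174

Plug in n = 1, 2, 3: A + B - 2C = 4; 2A + B + 4C = 11; 3A + B - 8C = 0.
Subtracting the first from the second: A + 6C = 7.
Subtracting the second from the third: A - 12C = -11.
Solving: C = 1, A = 1, then B = 5.
Hence w_{13} = 1·13 + 5 + 1·(-8192) = -8174.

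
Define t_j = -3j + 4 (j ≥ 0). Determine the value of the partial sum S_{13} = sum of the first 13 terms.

Over j = 0..12: Σj = 78.
Total = (-3)·78 + (4)·13 = -182.

-182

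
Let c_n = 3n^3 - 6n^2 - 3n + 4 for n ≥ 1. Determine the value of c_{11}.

c_{11} = 3·11^3 - 6·11^2 - 3·11 + 4 = 3238.

3238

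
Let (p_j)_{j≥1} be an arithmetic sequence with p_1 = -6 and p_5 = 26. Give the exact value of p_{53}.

Common difference d = (26 - (-6)) / (5 - 1) = 8.
p_j = -6 + (j - 1)·8.
p_{53} = -6 + 52·8 = 410.

410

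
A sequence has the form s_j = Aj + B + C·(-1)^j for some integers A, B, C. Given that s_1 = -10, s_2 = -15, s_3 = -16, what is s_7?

-28

Plug in j = 1, 2, 3: A + B - C = -10; 2A + B + C = -15; 3A + B - C = -16.
Subtracting the first from the second: A + 2C = -5.
Subtracting the second from the third: A - 2C = -1.
Solving: C = -1, A = -3, then B = -8.
Therefore s_7 = -21 + (-8) + (-1)·(-1) = -28.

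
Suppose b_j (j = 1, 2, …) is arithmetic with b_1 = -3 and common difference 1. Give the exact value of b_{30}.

26

b_j = -3 + (j - 1)·1.
b_{30} = -3 + 29·1 = 26.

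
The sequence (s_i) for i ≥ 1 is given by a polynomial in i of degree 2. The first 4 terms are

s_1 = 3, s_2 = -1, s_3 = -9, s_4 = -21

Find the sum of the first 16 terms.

1st diffs: -4, -8, -12.
2nd diffs: -4, -4 (constant).
Newton forward-difference form: s_i = 3 + (-4)·C(i-1,1) + (-4)·C(i-1,2).
Continuing: …, -37, -57, -81, -109, …, s_{16} = -477.
Summing i = 1..16 (16 terms) gives -2672.

-2672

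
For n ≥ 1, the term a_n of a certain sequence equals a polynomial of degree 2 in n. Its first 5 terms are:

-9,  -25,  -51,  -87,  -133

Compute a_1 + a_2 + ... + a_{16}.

1st diffs: -16, -26, -36, -46.
2nd diffs: -10, -10, -10 (constant).
So a_n = -5n^2 - n - 3.
Continuing: …, -189, -255, -331, -417, …, a_{16} = -1299.
Summing n = 1..16 (16 terms) gives -7664.

-7664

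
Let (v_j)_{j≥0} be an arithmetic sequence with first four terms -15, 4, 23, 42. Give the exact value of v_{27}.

498

Common difference d = 19.
v_j = -15 + (j - 0)·19.
v_{27} = -15 + 27·19 = 498.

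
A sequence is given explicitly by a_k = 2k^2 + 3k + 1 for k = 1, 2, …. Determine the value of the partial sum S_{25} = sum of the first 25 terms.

12050

Over k = 1..25: Σk = 325, Σk² = 5525.
Total = (2)·5525 + (3)·325 + (1)·25 = 12050.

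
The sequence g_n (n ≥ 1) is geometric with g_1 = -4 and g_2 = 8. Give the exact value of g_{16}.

Common ratio r = -2.
g_n = (-4)·(-2)^(n-1).
g_{16} = (-4)·(-2)^15 = 131072.

131072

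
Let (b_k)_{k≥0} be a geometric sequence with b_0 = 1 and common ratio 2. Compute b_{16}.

b_k = 1·2^(k-0).
b_{16} = 1·2^16 = 65536.

65536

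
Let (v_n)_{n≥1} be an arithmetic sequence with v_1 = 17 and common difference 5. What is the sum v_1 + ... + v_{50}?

6975

v_n = 17 + (n - 1)·5.
v_{50} = 262; S = 50·(17 + 262)/2 = 6975.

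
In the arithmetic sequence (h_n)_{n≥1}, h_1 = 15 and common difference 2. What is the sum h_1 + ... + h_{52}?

h_n = 15 + (n - 1)·2.
h_{52} = 117; S = 52·(15 + 117)/2 = 3432.

3432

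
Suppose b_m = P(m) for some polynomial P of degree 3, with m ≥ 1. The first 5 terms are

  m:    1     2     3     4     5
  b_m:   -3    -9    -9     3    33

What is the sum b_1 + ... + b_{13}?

5499

1st diffs: -6, 0, 12, 30.
2nd diffs: 6, 12, 18.
3rd diffs: 6, 6 (constant).
So b_m = m^3 - 3m^2 - 4m + 3.
Continuing: …, 87, 171, 291, 453, …, b_{13} = 1641.
Summing m = 1..13 (13 terms) gives 5499.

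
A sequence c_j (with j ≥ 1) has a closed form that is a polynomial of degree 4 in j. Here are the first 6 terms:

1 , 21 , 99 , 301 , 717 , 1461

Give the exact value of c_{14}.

40821

1st diffs: 20, 78, 202, 416, 744.
2nd diffs: 58, 124, 214, 328.
3rd diffs: 66, 90, 114.
4th diffs: 24, 24 (constant).
Newton forward-difference form: c_j = 1 + 20·C(j-1,1) + 58·C(j-1,2) + 66·C(j-1,3) + 24·C(j-1,4).
At j = 14: j-1 = 13, so c_{14} = 1 + 260 + 4524 + 18876 + 17160 = 40821.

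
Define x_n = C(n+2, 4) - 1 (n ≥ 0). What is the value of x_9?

329

C(11, 4) = 330, so x_9 = 329.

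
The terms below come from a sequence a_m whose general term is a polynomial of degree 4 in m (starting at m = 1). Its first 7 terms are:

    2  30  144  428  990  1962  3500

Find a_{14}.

48258

1st diffs: 28, 114, 284, 562, 972, 1538.
2nd diffs: 86, 170, 278, 410, 566.
3rd diffs: 84, 108, 132, 156.
4th diffs: 24, 24, 24 (constant).
So a_m = m^4 + 4m^3 - 6m^2 + 3m.
Evaluating at m = 14 gives a_{14} = 48258.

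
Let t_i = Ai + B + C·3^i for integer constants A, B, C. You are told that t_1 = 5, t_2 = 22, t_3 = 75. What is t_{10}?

Plug in i = 1, 2, 3: A + B + 3C = 5; 2A + B + 9C = 22; 3A + B + 27C = 75.
Subtracting the first from the second: A + 6C = 17.
Subtracting the second from the third: A + 18C = 53.
Solving: C = 3, A = -1, then B = -3.
So t_i = -1·i + (-3) + 3·3^i; at i=10 this is 177134.

177134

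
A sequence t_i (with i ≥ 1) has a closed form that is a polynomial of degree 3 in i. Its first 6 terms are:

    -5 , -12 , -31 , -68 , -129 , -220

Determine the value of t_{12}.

-1732

1st diffs: -7, -19, -37, -61, -91.
2nd diffs: -12, -18, -24, -30.
3rd diffs: -6, -6, -6 (constant).
Newton forward-difference form: t_i = -5 + (-7)·C(i-1,1) + (-12)·C(i-1,2) + (-6)·C(i-1,3).
At i = 12: i-1 = 11, so t_{12} = -5 - 77 - 660 - 990 = -1732.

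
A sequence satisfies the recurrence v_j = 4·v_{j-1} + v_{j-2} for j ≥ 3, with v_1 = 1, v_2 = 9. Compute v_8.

v_3 = 37;  v_4 = 157;  v_5 = 665;  v_6 = 2817;  v_7 = 11933;  v_8 = 50549.

50549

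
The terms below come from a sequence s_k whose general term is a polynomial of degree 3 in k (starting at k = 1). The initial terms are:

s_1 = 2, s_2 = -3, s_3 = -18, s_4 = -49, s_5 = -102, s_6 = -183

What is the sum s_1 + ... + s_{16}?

1st diffs: -5, -15, -31, -53, -81.
2nd diffs: -10, -16, -22, -28.
3rd diffs: -6, -6, -6 (constant).
Newton forward-difference form: s_k = 2 + (-5)·C(k-1,1) + (-10)·C(k-1,2) + (-6)·C(k-1,3).
Continuing: …, -298, -453, -654, -907, …, s_{16} = -3853.
Summing k = 1..16 (16 terms) gives -17088.

-17088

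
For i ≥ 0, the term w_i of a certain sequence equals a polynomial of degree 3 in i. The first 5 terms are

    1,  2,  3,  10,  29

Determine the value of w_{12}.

1333

1st diffs: 1, 1, 7, 19.
2nd diffs: 0, 6, 12.
3rd diffs: 6, 6 (constant).
Newton forward-difference form: w_i = 1 + 1·C(i,1) + 6·C(i,3).
At i = 12: i = 12, so w_{12} = 1 + 12 + 1320 = 1333.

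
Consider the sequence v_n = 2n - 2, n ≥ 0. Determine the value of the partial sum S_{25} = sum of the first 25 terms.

Over n = 0..24: Σn = 300.
Total = (2)·300 + (-2)·25 = 550.

550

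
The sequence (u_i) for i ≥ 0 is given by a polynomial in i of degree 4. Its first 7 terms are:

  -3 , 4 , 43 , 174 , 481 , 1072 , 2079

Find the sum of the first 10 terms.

22773

1st diffs: 7, 39, 131, 307, 591, 1007.
2nd diffs: 32, 92, 176, 284, 416.
3rd diffs: 60, 84, 108, 132.
4th diffs: 24, 24, 24 (constant).
Newton forward-difference form: u_i = -3 + 7·C(i,1) + 32·C(i,2) + 60·C(i,3) + 24·C(i,4).
Continuing: 3658, 5989, 9276.
Summing i = 0..9 (10 terms) gives 22773.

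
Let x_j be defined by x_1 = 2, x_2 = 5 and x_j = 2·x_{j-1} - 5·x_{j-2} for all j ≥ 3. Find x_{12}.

Iterate the recurrence:
x_3 = 0, x_4 = -25, x_5 = -50, x_6 = 25, x_7 = 300, x_8 = 475, x_9 = -550, x_{10} = -3475, x_{11} = -4200, x_{12} = 8975.

8975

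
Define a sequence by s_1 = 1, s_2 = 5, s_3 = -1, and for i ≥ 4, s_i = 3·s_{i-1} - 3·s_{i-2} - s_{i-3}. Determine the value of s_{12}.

5581

Iterate the recurrence:
s_4 = -19;  s_5 = -59;  s_6 = -119;  s_7 = -161;  s_8 = -67;  s_9 = 401;  s_{10} = 1565;  s_{11} = 3559;  s_{12} = 5581.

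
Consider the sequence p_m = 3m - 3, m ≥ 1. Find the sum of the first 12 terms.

Over m = 1..12: Σm = 78.
Total = (3)·78 + (-3)·12 = 198.

198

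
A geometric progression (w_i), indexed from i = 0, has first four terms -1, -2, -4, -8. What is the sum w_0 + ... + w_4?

-31

Common ratio r = 2.
w_i = (-1)·2^(i-0).
S = (-1)·(2^5 - 1)/(2 - 1) = (-1)·(32 - 1)/(1) = -31.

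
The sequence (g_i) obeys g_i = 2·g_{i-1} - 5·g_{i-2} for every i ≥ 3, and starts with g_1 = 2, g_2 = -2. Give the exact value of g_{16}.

56142

Iterate the recurrence:
g_3 = -14, g_4 = -18, g_5 = 34, …, g_{13} = 2914, g_{14} = -85282, g_{15} = -185134, g_{16} = 56142.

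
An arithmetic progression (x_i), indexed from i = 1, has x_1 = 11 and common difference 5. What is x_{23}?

121

x_i = 11 + (i - 1)·5.
x_{23} = 11 + 22·5 = 121.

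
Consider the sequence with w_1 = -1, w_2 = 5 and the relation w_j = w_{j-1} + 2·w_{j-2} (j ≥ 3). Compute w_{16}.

43693

Applying the relation repeatedly:
w_3 = 3, w_4 = 13, w_5 = 19, …, w_{13} = 5459, w_{14} = 10925, w_{15} = 21843, w_{16} = 43693.
(Characteristic roots are 2 and -1.)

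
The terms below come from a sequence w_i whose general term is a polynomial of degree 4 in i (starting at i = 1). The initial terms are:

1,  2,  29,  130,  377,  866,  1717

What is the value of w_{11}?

1st diffs: 1, 27, 101, 247, 489, 851.
2nd diffs: 26, 74, 146, 242, 362.
3rd diffs: 48, 72, 96, 120.
4th diffs: 24, 24, 24 (constant).
Newton forward-difference form: w_i = 1 + 1·C(i-1,1) + 26·C(i-1,2) + 48·C(i-1,3) + 24·C(i-1,4).
At i = 11: i-1 = 10, so w_{11} = 1 + 10 + 1170 + 5760 + 5040 = 11981.

11981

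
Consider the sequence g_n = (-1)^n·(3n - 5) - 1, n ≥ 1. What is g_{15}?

-41

(-1)^15 = -1; 3n - 5 at n=15 is 40; so g_{15} = -41.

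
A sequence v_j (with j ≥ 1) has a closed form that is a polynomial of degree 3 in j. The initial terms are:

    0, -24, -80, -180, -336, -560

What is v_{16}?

1st diffs: -24, -56, -100, -156, -224.
2nd diffs: -32, -44, -56, -68.
3rd diffs: -12, -12, -12 (constant).
So v_j = -2j^3 - 4j^2 + 2j + 4.
Evaluating at j = 16 gives v_{16} = -9180.

-9180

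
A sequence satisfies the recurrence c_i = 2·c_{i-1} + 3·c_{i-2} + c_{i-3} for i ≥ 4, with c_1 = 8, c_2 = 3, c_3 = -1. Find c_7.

313

Iterate the recurrence:
c_4 = 15; c_5 = 30; c_6 = 104; c_7 = 313.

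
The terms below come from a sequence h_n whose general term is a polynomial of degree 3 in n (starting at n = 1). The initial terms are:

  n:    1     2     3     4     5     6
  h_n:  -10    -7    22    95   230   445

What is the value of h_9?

1st diffs: 3, 29, 73, 135, 215.
2nd diffs: 26, 44, 62, 80.
3rd diffs: 18, 18, 18 (constant).
So h_n = 3n^3 - 5n^2 - 3n - 5.
Evaluating at n = 9 gives h_9 = 1750.

1750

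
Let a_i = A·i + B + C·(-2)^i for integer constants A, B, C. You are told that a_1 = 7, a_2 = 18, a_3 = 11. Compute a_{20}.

1048680

Write the equations: A + B - 2C = 7; 2A + B + 4C = 18; 3A + B - 8C = 11.
Subtracting the first from the second: A + 6C = 11.
Subtracting the second from the third: A - 12C = -7.
Solving: C = 1, A = 5, then B = 4.
So a_i = 5·i + 4 + 1·(-2)^i; at i=20 this is 1048680.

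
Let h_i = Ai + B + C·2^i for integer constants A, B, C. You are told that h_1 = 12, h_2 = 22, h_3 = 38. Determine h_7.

414

The three given values yield: A + B + 2C = 12; 2A + B + 4C = 22; 3A + B + 8C = 38.
Subtracting the first from the second: A + 2C = 10.
Subtracting the second from the third: A + 4C = 16.
Solving: C = 3, A = 4, then B = 2.
Therefore h_7 = 28 + 2 + 3·128 = 414.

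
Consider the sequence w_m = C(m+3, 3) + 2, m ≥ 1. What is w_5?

C(8, 3) = 56, so w_5 = 58.

58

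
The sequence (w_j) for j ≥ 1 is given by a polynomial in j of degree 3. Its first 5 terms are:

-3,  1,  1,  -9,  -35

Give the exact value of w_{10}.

-615

1st diffs: 4, 0, -10, -26.
2nd diffs: -4, -10, -16.
3rd diffs: -6, -6 (constant).
Newton forward-difference form: w_j = -3 + 4·C(j-1,1) + (-4)·C(j-1,2) + (-6)·C(j-1,3).
At j = 10: j-1 = 9, so w_{10} = -3 + 36 - 144 - 504 = -615.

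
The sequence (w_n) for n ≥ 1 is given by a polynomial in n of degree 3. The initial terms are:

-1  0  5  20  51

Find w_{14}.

2040

1st diffs: 1, 5, 15, 31.
2nd diffs: 4, 10, 16.
3rd diffs: 6, 6 (constant).
So w_n = n^3 - 4n^2 + 6n - 4.
Evaluating at n = 14 gives w_{14} = 2040.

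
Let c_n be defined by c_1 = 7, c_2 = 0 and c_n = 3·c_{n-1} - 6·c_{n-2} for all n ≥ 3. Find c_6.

378

Compute successive terms:
c_3 = -42; c_4 = -126; c_5 = -126; c_6 = 378.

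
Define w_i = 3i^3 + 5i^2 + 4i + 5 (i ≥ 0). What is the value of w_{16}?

w_{16} = 3·16^3 + 5·16^2 + 4·16 + 5 = 13637.

13637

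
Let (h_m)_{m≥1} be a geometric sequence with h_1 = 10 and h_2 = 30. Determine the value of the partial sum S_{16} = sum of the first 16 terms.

215233600

Common ratio r = 3.
h_m = 10·3^(m-1).
S = 10·(3^16 - 1)/(3 - 1) = 10·(43046721 - 1)/(2) = 215233600.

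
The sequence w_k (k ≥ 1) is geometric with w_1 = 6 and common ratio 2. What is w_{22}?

w_k = 6·2^(k-1).
w_{22} = 6·2^21 = 12582912.

12582912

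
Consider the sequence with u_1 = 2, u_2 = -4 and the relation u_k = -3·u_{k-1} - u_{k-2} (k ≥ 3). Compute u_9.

3194

Compute successive terms:
u_3 = 10;  u_4 = -26;  u_5 = 68;  u_6 = -178;  u_7 = 466;  u_8 = -1220;  u_9 = 3194.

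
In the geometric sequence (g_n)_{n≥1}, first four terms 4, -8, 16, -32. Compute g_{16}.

Common ratio r = -2.
g_n = 4·(-2)^(n-1).
g_{16} = 4·(-2)^15 = -131072.

-131072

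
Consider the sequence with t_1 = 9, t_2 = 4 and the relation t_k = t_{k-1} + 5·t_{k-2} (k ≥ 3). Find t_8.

Compute successive terms:
t_3 = 49, t_4 = 69, t_5 = 314, t_6 = 659, t_7 = 2229, t_8 = 5524.

5524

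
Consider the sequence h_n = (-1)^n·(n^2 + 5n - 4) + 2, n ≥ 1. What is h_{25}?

-744

(-1)^25 = -1; n^2 + 5n - 4 at n=25 is 746; so h_{25} = -744.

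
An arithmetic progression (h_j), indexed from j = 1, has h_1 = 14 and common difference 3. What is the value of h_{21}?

74

h_j = 14 + (j - 1)·3.
h_{21} = 14 + 20·3 = 74.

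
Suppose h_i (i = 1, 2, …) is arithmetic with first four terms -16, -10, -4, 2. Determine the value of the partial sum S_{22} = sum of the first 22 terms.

1034

Common difference d = 6.
h_i = -16 + (i - 1)·6.
h_{22} = 110; S = 22·(-16 + 110)/2 = 1034.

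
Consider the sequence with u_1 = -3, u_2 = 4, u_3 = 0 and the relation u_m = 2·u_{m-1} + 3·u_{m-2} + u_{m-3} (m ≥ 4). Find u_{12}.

Iterate the recurrence:
u_4 = 9; u_5 = 22; u_6 = 71; u_7 = 217; u_8 = 669; u_9 = 2060; u_{10} = 6344; u_{11} = 19537; u_{12} = 60166.

60166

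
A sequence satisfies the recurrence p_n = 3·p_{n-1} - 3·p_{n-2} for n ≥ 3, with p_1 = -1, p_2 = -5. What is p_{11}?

Step forward from the initial values:
p_3 = -12, p_4 = -21, p_5 = -27, p_6 = -18, p_7 = 27, p_8 = 135, p_9 = 324, p_{10} = 567, p_{11} = 729.

729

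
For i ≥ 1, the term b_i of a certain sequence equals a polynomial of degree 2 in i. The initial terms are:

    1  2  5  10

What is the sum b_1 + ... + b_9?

213

1st diffs: 1, 3, 5.
2nd diffs: 2, 2 (constant).
Newton forward-difference form: b_i = 1 + 1·C(i-1,1) + 2·C(i-1,2).
Continuing: …, 17, 26, 37, 50, …, b_9 = 65.
Summing i = 1..9 (9 terms) gives 213.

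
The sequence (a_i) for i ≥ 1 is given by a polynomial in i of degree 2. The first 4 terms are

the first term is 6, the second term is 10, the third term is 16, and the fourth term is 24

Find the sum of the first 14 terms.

1176

1st diffs: 4, 6, 8.
2nd diffs: 2, 2 (constant).
So a_i = i^2 + i + 4.
Continuing: …, 34, 46, 60, 76, …, a_{14} = 214.
Summing i = 1..14 (14 terms) gives 1176.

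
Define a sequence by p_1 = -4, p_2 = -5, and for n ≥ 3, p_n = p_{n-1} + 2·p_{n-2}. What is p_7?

-193

Iterate the recurrence:
p_3 = -13, p_4 = -23, p_5 = -49, p_6 = -95, p_7 = -193.
(Characteristic roots are 2 and -1.)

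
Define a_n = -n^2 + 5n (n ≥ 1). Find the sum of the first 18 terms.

-1254

Over n = 1..18: Σn = 171, Σn² = 2109.
Total = (-1)·2109 + (5)·171 = -1254.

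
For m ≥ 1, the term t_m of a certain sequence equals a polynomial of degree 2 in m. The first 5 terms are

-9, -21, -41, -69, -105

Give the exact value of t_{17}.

1st diffs: -12, -20, -28, -36.
2nd diffs: -8, -8, -8 (constant).
Newton forward-difference form: t_m = -9 + (-12)·C(m-1,1) + (-8)·C(m-1,2).
At m = 17: m-1 = 16, so t_{17} = -9 - 192 - 960 = -1161.

-1161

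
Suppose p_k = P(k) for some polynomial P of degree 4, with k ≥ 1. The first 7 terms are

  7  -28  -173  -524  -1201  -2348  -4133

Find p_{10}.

1st diffs: -35, -145, -351, -677, -1147, -1785.
2nd diffs: -110, -206, -326, -470, -638.
3rd diffs: -96, -120, -144, -168.
4th diffs: -24, -24, -24 (constant).
Newton forward-difference form: p_k = 7 + (-35)·C(k-1,1) + (-110)·C(k-1,2) + (-96)·C(k-1,3) + (-24)·C(k-1,4).
At k = 10: k-1 = 9, so p_{10} = 7 - 315 - 3960 - 8064 - 3024 = -15356.

-15356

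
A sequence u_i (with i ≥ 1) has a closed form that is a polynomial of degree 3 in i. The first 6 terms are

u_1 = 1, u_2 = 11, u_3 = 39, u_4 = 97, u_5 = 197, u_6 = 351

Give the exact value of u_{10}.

1st diffs: 10, 28, 58, 100, 154.
2nd diffs: 18, 30, 42, 54.
3rd diffs: 12, 12, 12 (constant).
Newton forward-difference form: u_i = 1 + 10·C(i-1,1) + 18·C(i-1,2) + 12·C(i-1,3).
At i = 10: i-1 = 9, so u_{10} = 1 + 90 + 648 + 1008 = 1747.

1747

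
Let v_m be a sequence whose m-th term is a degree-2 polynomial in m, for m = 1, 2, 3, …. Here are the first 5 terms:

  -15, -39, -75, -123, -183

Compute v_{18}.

-2055

1st diffs: -24, -36, -48, -60.
2nd diffs: -12, -12, -12 (constant).
So v_m = -6m^2 - 6m - 3.
Evaluating at m = 18 gives v_{18} = -2055.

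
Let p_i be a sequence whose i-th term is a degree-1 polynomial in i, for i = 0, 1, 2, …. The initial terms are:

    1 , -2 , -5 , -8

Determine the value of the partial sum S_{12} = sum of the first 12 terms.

-186

1st diffs: -3, -3, -3 (constant).
So p_i = -3i + 1.
Continuing: …, -11, -14, -17, -20, …, p_{11} = -32.
Summing i = 0..11 (12 terms) gives -186.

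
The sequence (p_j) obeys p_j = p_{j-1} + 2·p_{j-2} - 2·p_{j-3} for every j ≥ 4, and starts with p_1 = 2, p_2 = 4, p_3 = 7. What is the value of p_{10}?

p_4 = 11, p_5 = 17, p_6 = 25, p_7 = 37, p_8 = 53, p_9 = 77, p_{10} = 109.

109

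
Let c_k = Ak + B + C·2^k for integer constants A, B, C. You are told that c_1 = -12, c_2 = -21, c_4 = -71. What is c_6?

At k = 1, 2, 4: A + B + 2C = -12; 2A + B + 4C = -21; 4A + B + 16C = -71.
Subtracting the first from the second: A + 2C = -9.
Subtracting the second from the third: 2A + 12C = -50.
Solving: C = -4, A = -1, then B = -3.
Hence c_6 = -1·6 + (-3) + (-4)·64 = -265.

-265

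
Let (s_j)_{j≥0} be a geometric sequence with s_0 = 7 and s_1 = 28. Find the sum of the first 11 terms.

9786707

Common ratio r = 4.
s_j = 7·4^(j-0).
S = 7·(4^11 - 1)/(4 - 1) = 7·(4194304 - 1)/(3) = 9786707.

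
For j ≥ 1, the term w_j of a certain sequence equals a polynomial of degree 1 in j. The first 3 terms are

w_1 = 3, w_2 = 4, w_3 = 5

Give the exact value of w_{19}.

21

1st diffs: 1, 1 (constant).
So w_j = j + 2.
Evaluating at j = 19 gives w_{19} = 21.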